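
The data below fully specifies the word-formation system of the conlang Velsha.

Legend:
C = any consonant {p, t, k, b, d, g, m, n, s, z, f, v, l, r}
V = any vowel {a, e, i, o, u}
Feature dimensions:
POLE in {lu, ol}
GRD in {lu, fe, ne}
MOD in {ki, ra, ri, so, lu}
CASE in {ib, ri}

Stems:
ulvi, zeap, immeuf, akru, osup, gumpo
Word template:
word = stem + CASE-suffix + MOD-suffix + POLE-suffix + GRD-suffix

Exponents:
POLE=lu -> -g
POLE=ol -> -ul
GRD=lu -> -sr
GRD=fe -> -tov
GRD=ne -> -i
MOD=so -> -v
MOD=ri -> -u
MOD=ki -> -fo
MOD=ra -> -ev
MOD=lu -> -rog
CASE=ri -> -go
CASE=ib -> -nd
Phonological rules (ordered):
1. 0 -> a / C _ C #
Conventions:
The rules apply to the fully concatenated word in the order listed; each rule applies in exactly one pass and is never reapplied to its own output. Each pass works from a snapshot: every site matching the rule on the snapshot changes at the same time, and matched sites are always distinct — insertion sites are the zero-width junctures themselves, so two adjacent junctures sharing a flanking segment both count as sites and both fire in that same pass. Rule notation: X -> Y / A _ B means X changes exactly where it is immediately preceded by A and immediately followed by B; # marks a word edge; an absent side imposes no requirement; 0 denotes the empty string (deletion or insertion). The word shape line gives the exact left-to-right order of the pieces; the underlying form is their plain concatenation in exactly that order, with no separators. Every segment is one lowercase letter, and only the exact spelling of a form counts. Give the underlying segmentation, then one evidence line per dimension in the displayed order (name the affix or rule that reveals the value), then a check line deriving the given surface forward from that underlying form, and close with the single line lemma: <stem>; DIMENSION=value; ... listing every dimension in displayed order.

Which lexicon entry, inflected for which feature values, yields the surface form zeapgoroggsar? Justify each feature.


underlying: zeap-go-rog-g-sr
POLE=lu - signalled by the affix -g
GRD=lu - signalled by the affix -sr
MOD=lu - signalled by the affix -rog
CASE=ri - signalled by the affix -go
check: zeapgoroggsr -> zeapgoroggsar
lemma: zeap; POLE=lu; GRD=lu; MOD=lu; CASE=ri


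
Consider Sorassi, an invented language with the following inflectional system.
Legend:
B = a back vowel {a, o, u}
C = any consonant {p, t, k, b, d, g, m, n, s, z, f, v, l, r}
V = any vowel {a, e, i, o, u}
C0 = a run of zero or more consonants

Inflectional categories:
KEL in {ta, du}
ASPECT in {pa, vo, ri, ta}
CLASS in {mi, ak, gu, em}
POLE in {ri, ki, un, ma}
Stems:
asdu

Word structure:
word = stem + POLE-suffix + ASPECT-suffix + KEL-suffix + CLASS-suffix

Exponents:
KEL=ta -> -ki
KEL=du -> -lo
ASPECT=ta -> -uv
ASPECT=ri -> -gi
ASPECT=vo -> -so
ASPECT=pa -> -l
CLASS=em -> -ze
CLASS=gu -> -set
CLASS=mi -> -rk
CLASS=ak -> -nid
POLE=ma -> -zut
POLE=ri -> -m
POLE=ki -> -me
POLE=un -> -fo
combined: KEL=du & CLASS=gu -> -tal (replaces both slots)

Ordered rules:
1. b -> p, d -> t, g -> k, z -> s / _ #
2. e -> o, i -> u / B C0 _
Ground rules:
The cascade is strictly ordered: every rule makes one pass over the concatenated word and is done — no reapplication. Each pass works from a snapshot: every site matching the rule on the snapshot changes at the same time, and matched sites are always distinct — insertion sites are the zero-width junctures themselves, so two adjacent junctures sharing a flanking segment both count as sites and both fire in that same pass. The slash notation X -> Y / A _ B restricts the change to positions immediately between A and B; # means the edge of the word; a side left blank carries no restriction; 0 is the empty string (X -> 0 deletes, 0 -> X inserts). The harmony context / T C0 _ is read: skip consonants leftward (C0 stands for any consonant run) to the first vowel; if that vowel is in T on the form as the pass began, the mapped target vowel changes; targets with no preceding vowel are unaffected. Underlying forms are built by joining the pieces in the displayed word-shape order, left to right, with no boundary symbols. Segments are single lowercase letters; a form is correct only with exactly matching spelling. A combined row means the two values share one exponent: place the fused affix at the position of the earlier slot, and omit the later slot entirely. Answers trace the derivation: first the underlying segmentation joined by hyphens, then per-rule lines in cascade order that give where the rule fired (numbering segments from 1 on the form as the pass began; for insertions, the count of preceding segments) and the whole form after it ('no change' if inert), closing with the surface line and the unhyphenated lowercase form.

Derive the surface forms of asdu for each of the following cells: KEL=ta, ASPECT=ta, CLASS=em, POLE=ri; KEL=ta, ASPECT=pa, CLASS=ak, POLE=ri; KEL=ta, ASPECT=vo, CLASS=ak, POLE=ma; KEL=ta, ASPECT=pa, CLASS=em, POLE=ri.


cell KEL=ta, ASPECT=ta, CLASS=em, POLE=ri:
underlying: asdu-m-uv-ki-ze
1. b -> p, d -> t, g -> k, z -> s / _ #: no change
2. e -> o, i -> u / B C0 _: fires at position(s) 9: asdumuvkuze
surface: asdumuvkuze

cell KEL=ta, ASPECT=pa, CLASS=ak, POLE=ri:
underlying: asdu-m-l-ki-nid
1. b -> p, d -> t, g -> k, z -> s / _ #: fires at position(s) 11: asdumlkinit
2. e -> o, i -> u / B C0 _: fires at position(s) 8: asdumlkunit
surface: asdumlkunit

cell KEL=ta, ASPECT=vo, CLASS=ak, POLE=ma:
underlying: asdu-zut-so-ki-nid
1. b -> p, d -> t, g -> k, z -> s / _ #: fires at position(s) 14: asduzutsokinit
2. e -> o, i -> u / B C0 _: fires at position(s) 11: asduzutsokunit
surface: asduzutsokunit

cell KEL=ta, ASPECT=pa, CLASS=em, POLE=ri:
underlying: asdu-m-l-ki-ze
1. b -> p, d -> t, g -> k, z -> s / _ #: no change
2. e -> o, i -> u / B C0 _: fires at position(s) 8: asdumlkuze
surface: asdumlkuze


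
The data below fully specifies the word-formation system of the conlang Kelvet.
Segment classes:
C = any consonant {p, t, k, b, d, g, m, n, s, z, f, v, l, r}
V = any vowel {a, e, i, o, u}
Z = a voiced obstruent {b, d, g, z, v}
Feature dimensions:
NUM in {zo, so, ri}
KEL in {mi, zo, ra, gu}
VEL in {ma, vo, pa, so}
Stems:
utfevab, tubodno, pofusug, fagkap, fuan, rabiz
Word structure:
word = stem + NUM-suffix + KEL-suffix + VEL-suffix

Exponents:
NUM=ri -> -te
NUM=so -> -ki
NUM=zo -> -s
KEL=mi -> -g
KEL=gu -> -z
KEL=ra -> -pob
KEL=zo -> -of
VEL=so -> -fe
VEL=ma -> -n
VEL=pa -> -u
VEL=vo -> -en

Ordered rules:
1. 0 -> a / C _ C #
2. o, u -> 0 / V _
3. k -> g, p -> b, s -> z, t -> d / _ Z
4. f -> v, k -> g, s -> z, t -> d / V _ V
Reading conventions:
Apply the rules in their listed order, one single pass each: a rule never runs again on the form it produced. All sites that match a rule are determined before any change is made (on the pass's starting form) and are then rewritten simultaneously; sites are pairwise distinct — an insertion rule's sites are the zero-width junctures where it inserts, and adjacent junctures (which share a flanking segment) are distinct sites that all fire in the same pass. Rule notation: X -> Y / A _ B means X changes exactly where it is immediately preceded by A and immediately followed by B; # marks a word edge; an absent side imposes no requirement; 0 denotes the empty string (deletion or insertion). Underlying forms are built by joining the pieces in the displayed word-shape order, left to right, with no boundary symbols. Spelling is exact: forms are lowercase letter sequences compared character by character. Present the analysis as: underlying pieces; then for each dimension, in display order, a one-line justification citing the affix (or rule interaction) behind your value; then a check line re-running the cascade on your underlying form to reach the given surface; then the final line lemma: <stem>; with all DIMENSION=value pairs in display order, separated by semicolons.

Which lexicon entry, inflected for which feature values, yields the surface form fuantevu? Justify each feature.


underlying: fuan-te-of-u
NUM=ri - signalled by the affix -te
KEL=zo - signalled by the affix -of
VEL=pa - signalled by the affix -u
check: fuanteofu -> fuanteofu -> fuantefu -> fuantefu -> fuantevu
lemma: fuan; NUM=ri; KEL=zo; VEL=pa


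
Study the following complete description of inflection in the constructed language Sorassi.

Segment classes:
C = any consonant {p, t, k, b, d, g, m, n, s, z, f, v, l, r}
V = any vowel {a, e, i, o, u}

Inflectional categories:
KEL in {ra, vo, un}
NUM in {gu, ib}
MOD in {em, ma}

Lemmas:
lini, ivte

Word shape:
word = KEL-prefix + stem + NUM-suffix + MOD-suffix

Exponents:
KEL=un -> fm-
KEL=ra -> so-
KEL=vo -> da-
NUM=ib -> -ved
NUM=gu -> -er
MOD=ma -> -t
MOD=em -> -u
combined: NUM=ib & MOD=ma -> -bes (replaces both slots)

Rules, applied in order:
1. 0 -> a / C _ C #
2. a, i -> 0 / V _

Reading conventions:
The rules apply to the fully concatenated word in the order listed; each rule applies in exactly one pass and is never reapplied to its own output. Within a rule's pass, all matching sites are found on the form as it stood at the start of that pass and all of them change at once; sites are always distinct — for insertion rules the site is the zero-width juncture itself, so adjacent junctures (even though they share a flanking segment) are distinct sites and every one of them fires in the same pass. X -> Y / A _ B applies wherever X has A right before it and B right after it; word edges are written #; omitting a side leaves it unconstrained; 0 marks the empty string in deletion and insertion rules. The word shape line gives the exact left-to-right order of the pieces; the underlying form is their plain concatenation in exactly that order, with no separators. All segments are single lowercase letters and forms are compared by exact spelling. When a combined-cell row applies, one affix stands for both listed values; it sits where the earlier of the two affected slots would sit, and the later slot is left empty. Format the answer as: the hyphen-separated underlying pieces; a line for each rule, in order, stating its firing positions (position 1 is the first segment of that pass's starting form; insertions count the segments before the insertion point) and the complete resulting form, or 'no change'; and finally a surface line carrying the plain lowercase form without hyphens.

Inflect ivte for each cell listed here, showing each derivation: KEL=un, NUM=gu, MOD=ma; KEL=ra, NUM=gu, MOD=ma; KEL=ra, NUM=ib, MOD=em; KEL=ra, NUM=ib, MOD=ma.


cell KEL=un, NUM=gu, MOD=ma:
underlying: fm-ivte-er-t
1. 0 -> a / C _ C #: inserts after position(s) 8: fmivteerat
2. a, i -> 0 / V _: no change
surface: fmivteerat

cell KEL=ra, NUM=gu, MOD=ma:
underlying: so-ivte-er-t
1. 0 -> a / C _ C #: inserts after position(s) 8: soivteerat
2. a, i -> 0 / V _: fires at position(s) 3: sovteerat
surface: sovteerat

cell KEL=ra, NUM=ib, MOD=em:
underlying: so-ivte-ved-u
1. 0 -> a / C _ C #: no change
2. a, i -> 0 / V _: fires at position(s) 3: sovtevedu
surface: sovtevedu

cell KEL=ra, NUM=ib, MOD=ma:
underlying: so-ivte-bes
1. 0 -> a / C _ C #: no change
2. a, i -> 0 / V _: fires at position(s) 3: sovtebes
surface: sovtebes


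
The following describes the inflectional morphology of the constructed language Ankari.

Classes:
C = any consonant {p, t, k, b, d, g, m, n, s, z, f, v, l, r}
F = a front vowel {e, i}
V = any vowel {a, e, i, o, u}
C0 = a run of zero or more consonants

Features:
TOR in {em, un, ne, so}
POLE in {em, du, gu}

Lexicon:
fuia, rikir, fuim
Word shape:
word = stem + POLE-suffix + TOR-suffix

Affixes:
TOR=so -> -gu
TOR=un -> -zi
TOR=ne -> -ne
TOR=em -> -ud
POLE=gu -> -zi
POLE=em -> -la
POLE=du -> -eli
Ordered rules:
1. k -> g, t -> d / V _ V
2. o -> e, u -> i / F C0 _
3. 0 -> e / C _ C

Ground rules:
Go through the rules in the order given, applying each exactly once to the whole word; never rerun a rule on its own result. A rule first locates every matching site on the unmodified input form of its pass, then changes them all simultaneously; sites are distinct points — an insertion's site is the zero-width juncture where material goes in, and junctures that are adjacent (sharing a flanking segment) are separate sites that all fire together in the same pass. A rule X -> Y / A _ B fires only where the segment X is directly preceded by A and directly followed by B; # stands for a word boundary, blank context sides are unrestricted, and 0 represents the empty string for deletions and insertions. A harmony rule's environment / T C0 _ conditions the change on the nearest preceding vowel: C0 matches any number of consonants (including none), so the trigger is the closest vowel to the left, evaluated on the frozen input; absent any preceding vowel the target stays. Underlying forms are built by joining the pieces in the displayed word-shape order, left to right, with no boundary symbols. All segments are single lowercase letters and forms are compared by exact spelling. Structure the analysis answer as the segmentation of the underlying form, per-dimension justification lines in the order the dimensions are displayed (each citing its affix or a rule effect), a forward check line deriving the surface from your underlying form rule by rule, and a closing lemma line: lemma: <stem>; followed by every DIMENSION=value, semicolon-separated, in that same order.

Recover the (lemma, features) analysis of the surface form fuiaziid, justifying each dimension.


underlying: fuia-zi-ud
TOR=em - signalled by the affix -ud
POLE=gu - signalled by the affix -zi
check: fuiaziud -> fuiaziud -> fuiaziid -> fuiaziid
lemma: fuia; TOR=em; POLE=gu


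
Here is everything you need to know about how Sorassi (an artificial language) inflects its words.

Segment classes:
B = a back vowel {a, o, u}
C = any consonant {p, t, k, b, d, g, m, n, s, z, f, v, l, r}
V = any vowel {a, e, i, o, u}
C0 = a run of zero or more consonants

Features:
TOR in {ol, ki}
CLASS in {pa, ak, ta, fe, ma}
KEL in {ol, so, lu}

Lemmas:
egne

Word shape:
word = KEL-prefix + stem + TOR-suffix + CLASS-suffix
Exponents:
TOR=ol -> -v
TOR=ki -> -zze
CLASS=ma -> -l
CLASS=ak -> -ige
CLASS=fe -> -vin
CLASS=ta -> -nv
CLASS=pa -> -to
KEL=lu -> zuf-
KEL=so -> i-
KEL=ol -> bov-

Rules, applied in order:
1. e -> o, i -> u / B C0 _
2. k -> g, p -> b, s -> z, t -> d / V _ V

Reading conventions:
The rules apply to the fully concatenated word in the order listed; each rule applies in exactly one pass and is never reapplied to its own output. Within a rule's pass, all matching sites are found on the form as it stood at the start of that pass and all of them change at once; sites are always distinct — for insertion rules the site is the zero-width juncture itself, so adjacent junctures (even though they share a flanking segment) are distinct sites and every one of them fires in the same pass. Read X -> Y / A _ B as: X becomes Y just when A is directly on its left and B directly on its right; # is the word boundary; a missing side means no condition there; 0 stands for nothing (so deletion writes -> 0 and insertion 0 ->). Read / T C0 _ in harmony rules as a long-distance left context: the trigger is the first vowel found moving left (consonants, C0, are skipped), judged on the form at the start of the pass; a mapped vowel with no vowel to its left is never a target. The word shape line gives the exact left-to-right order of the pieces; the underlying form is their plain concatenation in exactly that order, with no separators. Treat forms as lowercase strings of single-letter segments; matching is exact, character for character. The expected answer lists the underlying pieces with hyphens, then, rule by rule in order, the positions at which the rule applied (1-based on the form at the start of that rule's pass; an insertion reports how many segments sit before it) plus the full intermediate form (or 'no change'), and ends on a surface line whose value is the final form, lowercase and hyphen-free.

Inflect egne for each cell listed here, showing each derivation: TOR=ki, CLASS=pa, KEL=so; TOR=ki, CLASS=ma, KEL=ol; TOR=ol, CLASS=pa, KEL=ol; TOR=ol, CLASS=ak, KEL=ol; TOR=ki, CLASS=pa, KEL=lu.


cell TOR=ki, CLASS=pa, KEL=so:
underlying: i-egne-zze-to
1. e -> o, i -> u / B C0 _: no change
2. k -> g, p -> b, s -> z, t -> d / V _ V: fires at position(s) 9: iegnezzedo
surface: iegnezzedo

cell TOR=ki, CLASS=ma, KEL=ol:
underlying: bov-egne-zze-l
1. e -> o, i -> u / B C0 _: fires at position(s) 4: bovognezzel
2. k -> g, p -> b, s -> z, t -> d / V _ V: no change
surface: bovognezzel

cell TOR=ol, CLASS=pa, KEL=ol:
underlying: bov-egne-v-to
1. e -> o, i -> u / B C0 _: fires at position(s) 4: bovognevto
2. k -> g, p -> b, s -> z, t -> d / V _ V: no change
surface: bovognevto

cell TOR=ol, CLASS=ak, KEL=ol:
underlying: bov-egne-v-ige
1. e -> o, i -> u / B C0 _: fires at position(s) 4: bovognevige
2. k -> g, p -> b, s -> z, t -> d / V _ V: no change
surface: bovognevige

cell TOR=ki, CLASS=pa, KEL=lu:
underlying: zuf-egne-zze-to
1. e -> o, i -> u / B C0 _: fires at position(s) 4: zufognezzeto
2. k -> g, p -> b, s -> z, t -> d / V _ V: fires at position(s) 11: zufognezzedo
surface: zufognezzedo


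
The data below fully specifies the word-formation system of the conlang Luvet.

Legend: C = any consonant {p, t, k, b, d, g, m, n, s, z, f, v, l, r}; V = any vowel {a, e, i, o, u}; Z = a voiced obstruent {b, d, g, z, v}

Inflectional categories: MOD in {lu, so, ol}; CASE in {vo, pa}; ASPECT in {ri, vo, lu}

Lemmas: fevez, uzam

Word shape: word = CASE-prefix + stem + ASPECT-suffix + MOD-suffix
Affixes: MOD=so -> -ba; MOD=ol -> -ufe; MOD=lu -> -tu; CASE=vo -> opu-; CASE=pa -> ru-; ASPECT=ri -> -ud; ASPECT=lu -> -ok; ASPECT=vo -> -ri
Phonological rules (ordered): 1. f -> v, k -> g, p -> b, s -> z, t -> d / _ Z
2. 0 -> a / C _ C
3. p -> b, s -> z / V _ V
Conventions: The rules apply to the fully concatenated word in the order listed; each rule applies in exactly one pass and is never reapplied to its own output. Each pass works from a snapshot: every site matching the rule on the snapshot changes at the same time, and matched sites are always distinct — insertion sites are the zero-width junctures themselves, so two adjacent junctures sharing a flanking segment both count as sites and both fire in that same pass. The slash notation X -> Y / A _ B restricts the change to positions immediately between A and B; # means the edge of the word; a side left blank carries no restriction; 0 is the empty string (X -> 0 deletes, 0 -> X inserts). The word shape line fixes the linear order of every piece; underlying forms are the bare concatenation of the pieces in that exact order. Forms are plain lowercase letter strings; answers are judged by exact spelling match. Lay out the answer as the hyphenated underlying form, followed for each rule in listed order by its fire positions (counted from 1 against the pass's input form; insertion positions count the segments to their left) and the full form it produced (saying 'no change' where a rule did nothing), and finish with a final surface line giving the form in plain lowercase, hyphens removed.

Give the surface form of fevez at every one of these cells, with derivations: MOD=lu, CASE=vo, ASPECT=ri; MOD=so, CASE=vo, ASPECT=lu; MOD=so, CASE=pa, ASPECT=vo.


cell MOD=lu, CASE=vo, ASPECT=ri:
underlying: opu-fevez-ud-tu
1. f -> v, k -> g, p -> b, s -> z, t -> d / _ Z: no change
2. 0 -> a / C _ C: inserts after position(s) 10: opufevezudatu
3. p -> b, s -> z / V _ V: fires at position(s) 2: obufevezudatu
surface: obufevezudatu

cell MOD=so, CASE=vo, ASPECT=lu:
underlying: opu-fevez-ok-ba
1. f -> v, k -> g, p -> b, s -> z, t -> d / _ Z: fires at position(s) 10: opufevezogba
2. 0 -> a / C _ C: inserts after position(s) 10: opufevezogaba
3. p -> b, s -> z / V _ V: fires at position(s) 2: obufevezogaba
surface: obufevezogaba

cell MOD=so, CASE=pa, ASPECT=vo:
underlying: ru-fevez-ri-ba
1. f -> v, k -> g, p -> b, s -> z, t -> d / _ Z: no change
2. 0 -> a / C _ C: inserts after position(s) 7: rufevezariba
3. p -> b, s -> z / V _ V: no change
surface: rufevezariba


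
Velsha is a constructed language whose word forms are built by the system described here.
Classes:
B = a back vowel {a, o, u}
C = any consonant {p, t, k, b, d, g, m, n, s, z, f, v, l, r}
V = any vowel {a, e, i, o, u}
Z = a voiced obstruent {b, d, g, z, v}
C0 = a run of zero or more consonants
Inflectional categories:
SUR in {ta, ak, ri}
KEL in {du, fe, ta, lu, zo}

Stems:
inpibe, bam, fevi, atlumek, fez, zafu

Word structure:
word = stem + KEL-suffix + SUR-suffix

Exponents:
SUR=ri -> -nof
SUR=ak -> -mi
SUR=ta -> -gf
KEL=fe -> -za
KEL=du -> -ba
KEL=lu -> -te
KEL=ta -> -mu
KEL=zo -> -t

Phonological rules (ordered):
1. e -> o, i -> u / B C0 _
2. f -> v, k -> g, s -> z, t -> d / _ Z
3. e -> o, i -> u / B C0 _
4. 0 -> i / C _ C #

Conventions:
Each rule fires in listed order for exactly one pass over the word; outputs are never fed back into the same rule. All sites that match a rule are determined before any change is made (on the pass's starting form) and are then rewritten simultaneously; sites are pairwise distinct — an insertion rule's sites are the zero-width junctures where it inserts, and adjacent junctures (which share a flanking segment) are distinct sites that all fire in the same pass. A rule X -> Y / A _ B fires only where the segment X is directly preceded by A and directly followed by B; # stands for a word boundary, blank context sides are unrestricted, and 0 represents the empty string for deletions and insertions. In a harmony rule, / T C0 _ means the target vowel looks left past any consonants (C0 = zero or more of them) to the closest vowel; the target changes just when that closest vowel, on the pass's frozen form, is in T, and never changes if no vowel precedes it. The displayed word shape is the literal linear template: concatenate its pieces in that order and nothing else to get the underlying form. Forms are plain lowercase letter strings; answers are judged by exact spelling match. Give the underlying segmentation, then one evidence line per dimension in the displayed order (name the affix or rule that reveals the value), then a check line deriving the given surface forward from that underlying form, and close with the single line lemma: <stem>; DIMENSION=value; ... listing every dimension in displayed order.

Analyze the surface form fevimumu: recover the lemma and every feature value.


underlying: fevi-mu-mi
SUR=ak - signalled by the affix -mi
KEL=ta - signalled by the affix -mu
check: fevimumi -> fevimumu -> fevimumu -> fevimumu -> fevimumu
lemma: fevi; SUR=ak; KEL=ta


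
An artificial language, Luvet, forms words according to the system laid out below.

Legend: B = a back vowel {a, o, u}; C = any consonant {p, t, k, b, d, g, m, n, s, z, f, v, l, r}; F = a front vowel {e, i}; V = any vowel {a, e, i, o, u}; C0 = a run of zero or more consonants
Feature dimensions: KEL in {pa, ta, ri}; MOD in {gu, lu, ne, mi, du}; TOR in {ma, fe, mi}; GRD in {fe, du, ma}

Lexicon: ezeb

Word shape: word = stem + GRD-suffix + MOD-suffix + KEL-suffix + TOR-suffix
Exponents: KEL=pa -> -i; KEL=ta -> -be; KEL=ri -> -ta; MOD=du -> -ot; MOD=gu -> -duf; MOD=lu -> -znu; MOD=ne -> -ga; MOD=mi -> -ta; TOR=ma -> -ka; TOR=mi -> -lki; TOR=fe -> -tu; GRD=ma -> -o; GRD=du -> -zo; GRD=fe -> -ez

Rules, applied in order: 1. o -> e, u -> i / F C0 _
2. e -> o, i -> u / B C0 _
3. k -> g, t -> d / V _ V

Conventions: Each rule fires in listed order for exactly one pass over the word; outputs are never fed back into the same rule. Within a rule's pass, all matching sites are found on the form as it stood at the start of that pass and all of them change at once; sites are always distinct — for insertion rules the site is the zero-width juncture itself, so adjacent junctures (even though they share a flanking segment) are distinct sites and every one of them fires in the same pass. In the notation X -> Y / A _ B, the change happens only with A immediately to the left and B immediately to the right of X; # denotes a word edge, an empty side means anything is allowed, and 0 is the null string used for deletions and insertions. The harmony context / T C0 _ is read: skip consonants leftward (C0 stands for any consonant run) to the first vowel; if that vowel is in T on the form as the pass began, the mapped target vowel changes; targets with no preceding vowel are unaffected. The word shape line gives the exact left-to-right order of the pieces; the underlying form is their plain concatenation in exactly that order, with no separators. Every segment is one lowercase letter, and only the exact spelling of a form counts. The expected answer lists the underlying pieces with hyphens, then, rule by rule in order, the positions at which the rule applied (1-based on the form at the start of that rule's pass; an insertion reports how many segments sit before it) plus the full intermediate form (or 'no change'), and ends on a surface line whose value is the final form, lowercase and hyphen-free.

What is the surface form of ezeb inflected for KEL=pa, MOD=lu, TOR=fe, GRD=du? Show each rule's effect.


underlying: ezeb-zo-znu-i-tu
1. o -> e, u -> i / F C0 _: fires at position(s) 6, 12: ezebzeznuiti
2. e -> o, i -> u / B C0 _: fires at position(s) 10: ezebzeznuuti
3. k -> g, t -> d / V _ V: fires at position(s) 11: ezebzeznuudi
surface: ezebzeznuudi


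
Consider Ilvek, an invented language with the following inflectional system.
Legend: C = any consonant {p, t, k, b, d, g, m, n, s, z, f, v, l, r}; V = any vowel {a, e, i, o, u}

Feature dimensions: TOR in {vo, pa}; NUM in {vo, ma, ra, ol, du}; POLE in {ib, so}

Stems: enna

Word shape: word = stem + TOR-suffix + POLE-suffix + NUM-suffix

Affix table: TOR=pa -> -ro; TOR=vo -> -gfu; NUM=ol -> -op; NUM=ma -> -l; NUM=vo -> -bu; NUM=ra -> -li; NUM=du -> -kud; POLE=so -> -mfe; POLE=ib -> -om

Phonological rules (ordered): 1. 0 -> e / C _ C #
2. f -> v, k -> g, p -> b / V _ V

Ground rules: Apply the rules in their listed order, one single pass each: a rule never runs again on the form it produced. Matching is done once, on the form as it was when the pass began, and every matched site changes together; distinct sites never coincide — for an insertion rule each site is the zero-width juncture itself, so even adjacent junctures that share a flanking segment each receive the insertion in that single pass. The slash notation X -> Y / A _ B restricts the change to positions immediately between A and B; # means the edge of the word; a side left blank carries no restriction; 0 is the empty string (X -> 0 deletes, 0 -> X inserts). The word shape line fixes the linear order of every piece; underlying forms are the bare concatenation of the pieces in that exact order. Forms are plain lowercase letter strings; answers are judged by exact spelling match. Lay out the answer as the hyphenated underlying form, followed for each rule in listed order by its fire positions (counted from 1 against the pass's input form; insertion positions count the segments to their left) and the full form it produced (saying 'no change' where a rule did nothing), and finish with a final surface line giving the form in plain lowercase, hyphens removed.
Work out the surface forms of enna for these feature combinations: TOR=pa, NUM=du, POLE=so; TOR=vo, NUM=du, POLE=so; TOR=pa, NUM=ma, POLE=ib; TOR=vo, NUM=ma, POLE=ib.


cell TOR=pa, NUM=du, POLE=so:
underlying: enna-ro-mfe-kud
1. 0 -> e / C _ C #: no change
2. f -> v, k -> g, p -> b / V _ V: fires at position(s) 10: ennaromfegud
surface: ennaromfegud

cell TOR=vo, NUM=du, POLE=so:
underlying: enna-gfu-mfe-kud
1. 0 -> e / C _ C #: no change
2. f -> v, k -> g, p -> b / V _ V: fires at position(s) 11: ennagfumfegud
surface: ennagfumfegud

cell TOR=pa, NUM=ma, POLE=ib:
underlying: enna-ro-om-l
1. 0 -> e / C _ C #: inserts after position(s) 8: ennaroomel
2. f -> v, k -> g, p -> b / V _ V: no change
surface: ennaroomel

cell TOR=vo, NUM=ma, POLE=ib:
underlying: enna-gfu-om-l
1. 0 -> e / C _ C #: inserts after position(s) 9: ennagfuomel
2. f -> v, k -> g, p -> b / V _ V: no change
surface: ennagfuomel


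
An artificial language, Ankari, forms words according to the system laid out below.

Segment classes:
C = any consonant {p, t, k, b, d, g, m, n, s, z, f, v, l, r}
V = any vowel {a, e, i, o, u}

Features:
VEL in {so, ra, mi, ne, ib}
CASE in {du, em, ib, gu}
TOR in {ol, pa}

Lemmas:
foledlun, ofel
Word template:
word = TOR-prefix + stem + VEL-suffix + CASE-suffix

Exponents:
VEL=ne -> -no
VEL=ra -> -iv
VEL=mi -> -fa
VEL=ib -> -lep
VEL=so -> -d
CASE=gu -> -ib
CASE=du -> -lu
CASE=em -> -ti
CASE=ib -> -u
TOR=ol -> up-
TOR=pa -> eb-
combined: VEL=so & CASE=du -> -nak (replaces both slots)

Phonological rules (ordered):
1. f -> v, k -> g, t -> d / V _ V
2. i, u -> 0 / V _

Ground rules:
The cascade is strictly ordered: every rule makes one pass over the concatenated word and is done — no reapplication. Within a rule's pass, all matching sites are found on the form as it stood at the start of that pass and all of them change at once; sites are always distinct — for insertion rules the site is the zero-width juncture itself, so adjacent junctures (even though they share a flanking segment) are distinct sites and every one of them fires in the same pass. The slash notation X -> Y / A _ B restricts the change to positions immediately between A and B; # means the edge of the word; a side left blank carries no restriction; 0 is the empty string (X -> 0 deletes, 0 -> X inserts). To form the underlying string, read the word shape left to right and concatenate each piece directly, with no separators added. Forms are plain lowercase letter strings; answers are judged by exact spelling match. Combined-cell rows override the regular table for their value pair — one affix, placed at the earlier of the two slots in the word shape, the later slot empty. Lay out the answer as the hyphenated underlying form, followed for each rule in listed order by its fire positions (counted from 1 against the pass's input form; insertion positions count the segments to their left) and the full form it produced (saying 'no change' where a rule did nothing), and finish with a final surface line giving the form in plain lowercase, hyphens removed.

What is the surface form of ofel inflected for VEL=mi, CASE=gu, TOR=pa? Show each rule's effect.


underlying: eb-ofel-fa-ib
1. f -> v, k -> g, t -> d / V _ V: fires at position(s) 4: ebovelfaib
2. i, u -> 0 / V _: fires at position(s) 9: ebovelfab
surface: ebovelfab


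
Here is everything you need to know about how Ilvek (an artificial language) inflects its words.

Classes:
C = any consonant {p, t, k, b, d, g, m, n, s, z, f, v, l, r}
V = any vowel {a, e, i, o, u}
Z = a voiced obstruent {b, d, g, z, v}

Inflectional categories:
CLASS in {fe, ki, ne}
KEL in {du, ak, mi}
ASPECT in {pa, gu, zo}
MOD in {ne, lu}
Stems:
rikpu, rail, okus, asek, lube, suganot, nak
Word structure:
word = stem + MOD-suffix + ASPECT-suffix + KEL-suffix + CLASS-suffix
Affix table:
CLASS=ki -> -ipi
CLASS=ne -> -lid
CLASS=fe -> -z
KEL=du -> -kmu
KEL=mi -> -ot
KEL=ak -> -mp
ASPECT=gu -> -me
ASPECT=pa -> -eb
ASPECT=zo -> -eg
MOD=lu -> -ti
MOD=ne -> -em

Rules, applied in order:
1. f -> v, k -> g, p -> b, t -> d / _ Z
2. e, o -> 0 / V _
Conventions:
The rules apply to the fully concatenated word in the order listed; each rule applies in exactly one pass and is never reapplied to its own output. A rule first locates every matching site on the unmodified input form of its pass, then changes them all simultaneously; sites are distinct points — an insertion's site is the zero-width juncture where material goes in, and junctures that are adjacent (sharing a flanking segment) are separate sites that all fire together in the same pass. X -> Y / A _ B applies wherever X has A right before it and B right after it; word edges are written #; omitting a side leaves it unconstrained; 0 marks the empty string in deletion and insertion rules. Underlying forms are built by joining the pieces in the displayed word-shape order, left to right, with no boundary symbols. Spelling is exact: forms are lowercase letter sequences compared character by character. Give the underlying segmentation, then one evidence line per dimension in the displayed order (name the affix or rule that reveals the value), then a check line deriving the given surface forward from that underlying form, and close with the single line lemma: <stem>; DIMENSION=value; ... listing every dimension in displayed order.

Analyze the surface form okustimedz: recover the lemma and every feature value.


underlying: okus-ti-me-ot-z
CLASS=fe - signalled by the affix -z
KEL=mi - signalled by the affix -ot
ASPECT=gu - signalled by the affix -me
MOD=lu - signalled by the affix -ti
check: okustimeotz -> okustimeodz -> okustimedz
lemma: okus; CLASS=fe; KEL=mi; ASPECT=gu; MOD=lu


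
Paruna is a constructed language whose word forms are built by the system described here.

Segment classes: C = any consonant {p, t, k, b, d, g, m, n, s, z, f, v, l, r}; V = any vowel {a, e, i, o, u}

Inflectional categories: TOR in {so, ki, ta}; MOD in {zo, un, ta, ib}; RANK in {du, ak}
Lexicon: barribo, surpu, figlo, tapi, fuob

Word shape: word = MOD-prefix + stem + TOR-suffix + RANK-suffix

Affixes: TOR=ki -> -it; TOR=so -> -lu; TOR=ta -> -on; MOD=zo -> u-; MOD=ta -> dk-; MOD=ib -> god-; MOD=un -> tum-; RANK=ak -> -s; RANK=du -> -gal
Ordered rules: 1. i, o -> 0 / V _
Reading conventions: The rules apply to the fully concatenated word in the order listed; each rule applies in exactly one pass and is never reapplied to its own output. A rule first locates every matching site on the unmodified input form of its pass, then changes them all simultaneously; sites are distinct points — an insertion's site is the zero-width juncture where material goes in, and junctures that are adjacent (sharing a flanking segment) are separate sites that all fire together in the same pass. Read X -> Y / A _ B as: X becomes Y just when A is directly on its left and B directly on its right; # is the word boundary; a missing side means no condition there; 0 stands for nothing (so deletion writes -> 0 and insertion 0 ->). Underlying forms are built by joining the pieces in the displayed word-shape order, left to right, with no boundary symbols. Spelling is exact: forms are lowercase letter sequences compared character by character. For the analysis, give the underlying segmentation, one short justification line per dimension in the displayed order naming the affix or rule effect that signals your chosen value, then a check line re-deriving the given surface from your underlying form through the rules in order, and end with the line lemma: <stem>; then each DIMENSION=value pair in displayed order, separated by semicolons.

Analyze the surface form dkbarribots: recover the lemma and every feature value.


underlying: dk-barribo-it-s
TOR=ki - signalled by the affix -it
MOD=ta - signalled by the affix dk-
RANK=ak - signalled by the affix -s
check: dkbarriboits -> dkbarribots
lemma: barribo; TOR=ki; MOD=ta; RANK=ak


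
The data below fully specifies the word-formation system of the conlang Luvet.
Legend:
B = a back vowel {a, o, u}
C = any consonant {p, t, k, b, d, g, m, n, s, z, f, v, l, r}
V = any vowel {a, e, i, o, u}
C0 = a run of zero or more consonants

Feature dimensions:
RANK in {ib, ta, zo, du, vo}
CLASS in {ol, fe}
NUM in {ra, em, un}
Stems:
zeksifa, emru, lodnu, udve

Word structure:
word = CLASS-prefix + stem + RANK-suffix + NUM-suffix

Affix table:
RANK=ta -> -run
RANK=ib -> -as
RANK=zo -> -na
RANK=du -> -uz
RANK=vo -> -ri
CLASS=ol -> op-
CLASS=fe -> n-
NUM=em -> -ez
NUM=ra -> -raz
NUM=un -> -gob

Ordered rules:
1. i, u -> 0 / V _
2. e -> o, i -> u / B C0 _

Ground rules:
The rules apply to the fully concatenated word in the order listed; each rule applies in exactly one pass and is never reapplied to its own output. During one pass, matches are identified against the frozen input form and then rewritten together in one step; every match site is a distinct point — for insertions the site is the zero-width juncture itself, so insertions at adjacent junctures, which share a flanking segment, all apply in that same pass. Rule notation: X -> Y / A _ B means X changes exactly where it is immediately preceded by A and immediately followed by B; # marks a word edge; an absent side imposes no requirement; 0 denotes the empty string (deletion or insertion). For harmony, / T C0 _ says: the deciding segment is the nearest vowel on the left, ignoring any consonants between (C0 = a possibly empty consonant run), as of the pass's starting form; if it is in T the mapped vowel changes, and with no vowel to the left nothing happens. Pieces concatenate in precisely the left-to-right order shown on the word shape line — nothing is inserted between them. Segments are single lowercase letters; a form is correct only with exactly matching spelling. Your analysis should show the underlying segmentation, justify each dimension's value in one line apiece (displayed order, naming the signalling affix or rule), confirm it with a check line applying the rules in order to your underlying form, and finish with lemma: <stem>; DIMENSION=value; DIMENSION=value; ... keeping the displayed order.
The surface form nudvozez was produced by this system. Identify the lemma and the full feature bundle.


underlying: n-udve-uz-ez
RANK=du - signalled by the affix -uz
CLASS=fe - signalled by the affix n-
NUM=em - signalled by the affix -ez
check: nudveuzez -> nudvezez -> nudvozez
lemma: udve; RANK=du; CLASS=fe; NUM=em


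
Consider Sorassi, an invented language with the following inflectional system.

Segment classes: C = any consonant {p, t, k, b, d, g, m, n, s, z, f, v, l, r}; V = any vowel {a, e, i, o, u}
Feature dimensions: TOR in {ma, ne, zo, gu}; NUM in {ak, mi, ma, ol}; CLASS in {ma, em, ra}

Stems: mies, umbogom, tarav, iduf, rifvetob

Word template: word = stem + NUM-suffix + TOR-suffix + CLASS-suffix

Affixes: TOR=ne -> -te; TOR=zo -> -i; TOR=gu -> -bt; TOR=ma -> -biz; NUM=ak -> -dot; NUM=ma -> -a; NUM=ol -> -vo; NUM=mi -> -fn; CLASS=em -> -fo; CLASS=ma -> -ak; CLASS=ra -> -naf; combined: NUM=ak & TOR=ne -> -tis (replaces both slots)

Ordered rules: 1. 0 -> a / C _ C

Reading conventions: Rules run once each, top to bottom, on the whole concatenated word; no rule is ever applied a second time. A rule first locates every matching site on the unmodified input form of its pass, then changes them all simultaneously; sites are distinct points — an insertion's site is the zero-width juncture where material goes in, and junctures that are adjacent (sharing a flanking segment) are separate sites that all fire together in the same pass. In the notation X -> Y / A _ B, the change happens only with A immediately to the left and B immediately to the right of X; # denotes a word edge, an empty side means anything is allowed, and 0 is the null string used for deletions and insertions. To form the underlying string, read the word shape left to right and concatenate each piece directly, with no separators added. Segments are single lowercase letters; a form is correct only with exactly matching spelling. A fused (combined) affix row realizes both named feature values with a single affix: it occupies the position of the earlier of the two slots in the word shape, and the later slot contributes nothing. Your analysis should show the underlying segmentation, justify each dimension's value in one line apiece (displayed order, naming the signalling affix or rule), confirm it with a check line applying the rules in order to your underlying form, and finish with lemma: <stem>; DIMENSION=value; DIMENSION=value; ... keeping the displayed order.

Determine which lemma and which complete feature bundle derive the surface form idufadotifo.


underlying: iduf-dot-i-fo
TOR=zo - signalled by the affix -i
NUM=ak - signalled by the affix -dot
CLASS=em - signalled by the affix -fo
check: idufdotifo -> idufadotifo
lemma: iduf; TOR=zo; NUM=ak; CLASS=em


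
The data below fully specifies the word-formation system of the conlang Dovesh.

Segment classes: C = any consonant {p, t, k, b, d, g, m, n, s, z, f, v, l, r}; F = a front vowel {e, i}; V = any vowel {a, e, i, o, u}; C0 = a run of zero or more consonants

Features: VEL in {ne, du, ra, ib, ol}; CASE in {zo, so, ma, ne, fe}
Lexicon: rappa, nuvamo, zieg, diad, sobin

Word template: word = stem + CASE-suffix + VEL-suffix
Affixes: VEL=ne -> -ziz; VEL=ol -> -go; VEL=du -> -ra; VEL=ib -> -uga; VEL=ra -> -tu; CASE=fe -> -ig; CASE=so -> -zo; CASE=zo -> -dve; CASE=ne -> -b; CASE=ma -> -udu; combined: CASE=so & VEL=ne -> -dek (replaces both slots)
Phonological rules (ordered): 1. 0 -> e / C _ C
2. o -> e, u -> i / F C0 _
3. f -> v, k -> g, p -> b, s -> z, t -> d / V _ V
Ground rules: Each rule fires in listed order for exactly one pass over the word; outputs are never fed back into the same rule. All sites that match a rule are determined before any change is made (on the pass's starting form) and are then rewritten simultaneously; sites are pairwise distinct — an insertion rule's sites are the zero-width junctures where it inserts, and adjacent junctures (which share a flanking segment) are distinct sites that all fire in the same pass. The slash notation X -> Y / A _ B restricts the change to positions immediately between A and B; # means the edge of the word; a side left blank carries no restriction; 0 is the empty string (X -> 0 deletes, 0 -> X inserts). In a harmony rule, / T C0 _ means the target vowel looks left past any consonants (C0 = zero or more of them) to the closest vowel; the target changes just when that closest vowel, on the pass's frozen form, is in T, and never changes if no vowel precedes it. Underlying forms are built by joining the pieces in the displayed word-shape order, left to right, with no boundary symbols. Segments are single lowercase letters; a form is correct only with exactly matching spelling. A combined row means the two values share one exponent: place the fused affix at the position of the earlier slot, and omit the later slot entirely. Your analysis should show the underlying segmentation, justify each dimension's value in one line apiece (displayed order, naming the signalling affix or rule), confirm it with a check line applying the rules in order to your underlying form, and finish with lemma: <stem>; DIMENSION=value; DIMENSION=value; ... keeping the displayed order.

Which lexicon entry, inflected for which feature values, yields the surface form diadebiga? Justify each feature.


underlying: diad-b-uga
VEL=ib - signalled by the affix -uga
CASE=ne - signalled by the affix -b
check: diadbuga -> diadebuga -> diadebiga -> diadebiga
lemma: diad; VEL=ib; CASE=ne
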